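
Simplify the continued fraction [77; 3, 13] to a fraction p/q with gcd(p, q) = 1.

3093/40

Starting at the tail and folding back:
Start with 13.
3 + 1/(13/1) = 3 + 1/13 = 40/13
77 + 1/(40/13) = 77 + 13/40 = 3093/40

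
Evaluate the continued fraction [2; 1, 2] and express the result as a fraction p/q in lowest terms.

8/3

a_0 = 2: 2/1
a_1 = 1: 3/1
a_2 = 2: 8/3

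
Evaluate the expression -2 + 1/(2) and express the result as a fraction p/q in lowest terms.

Compute successive convergents:
a_0 = -2: -2/1
a_1 = 2: -3/2

-3/2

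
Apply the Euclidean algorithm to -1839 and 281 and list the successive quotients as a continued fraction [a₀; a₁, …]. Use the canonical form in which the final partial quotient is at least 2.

[-7; 2, 5, 8, 3]

-1839 ÷ 281 → quotient -7, remainder 128
281 ÷ 128 → quotient 2, remainder 25
128 ÷ 25 → quotient 5, remainder 3
25 ÷ 3 → quotient 8, remainder 1
3 ÷ 1 → quotient 3, remainder 0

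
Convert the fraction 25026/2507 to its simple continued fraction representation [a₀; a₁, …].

Repeatedly divide and take the remainder:
⌊25026/2507⌋ = 9, remainder 2463
⌊2507/2463⌋ = 1, remainder 44
⌊2463/44⌋ = 55, remainder 43
⌊44/43⌋ = 1, remainder 1
⌊43/1⌋ = 43, remainder 0

[9; 1, 55, 1, 43]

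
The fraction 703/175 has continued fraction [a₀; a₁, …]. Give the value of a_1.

58

703 ÷ 175 → quotient 4, remainder 3
175 ÷ 3 → quotient 58, remainder 1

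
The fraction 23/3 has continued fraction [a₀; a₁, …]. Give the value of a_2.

⌊23/3⌋ = 7, remainder 2
⌊3/2⌋ = 1, remainder 1
⌊2/1⌋ = 2, remainder 0

2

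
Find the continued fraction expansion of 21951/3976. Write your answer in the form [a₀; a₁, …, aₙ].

[5; 1, 1, 11, 2, 9, 1, 7]

21951 = 5·3976 + 2071, so a_0 = 5
3976 = 1·2071 + 1905, so a_1 = 1
2071 = 1·1905 + 166, so a_2 = 1
1905 = 11·166 + 79, so a_3 = 11
166 = 2·79 + 8, so a_4 = 2
79 = 9·8 + 7, so a_5 = 9
8 = 1·7 + 1, so a_6 = 1
7 = 7·1 + 0, so a_7 = 7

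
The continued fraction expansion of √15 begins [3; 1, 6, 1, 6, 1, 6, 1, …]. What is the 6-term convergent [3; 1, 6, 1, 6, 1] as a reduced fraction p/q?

Compute successive convergents:
a_0 = 3: 3/1
a_1 = 1: 4/1
a_2 = 6: 27/7
a_3 = 1: 31/8
a_4 = 6: 213/55
a_5 = 1: 244/63

244/63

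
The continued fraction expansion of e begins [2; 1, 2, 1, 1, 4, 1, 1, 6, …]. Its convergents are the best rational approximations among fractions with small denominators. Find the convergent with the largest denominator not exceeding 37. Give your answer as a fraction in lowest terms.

a_0 = 2: 2/1  (≤ bound)
a_1 = 1: 3/1  (≤ bound)
a_2 = 2: 8/3  (≤ bound)
a_3 = 1: 11/4  (≤ bound)
a_4 = 1: 19/7  (≤ bound)
a_5 = 4: 87/32  (≤ bound)
a_6 = 1: 106/39  (> 37, stop)

87/32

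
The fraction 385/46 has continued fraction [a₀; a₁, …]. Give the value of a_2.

1

⌊385/46⌋ = 8, remainder 17
⌊46/17⌋ = 2, remainder 12
⌊17/12⌋ = 1, remainder 5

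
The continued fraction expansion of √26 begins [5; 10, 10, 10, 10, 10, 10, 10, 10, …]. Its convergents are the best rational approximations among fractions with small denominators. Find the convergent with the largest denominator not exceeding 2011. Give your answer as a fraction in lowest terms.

a_0 = 5: 5/1  (≤ bound)
a_1 = 10: 51/10  (≤ bound)
a_2 = 10: 515/101  (≤ bound)
a_3 = 10: 5201/1020  (≤ bound)
a_4 = 10: 52525/10301  (> 2011, stop)

5201/1020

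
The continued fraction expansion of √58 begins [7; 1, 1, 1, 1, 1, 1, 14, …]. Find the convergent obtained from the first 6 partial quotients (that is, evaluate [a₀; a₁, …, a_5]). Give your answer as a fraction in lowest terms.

61/8

Start with 1.
1 + 1/(1/1) = 1 + 1/1 = 2/1
1 + 1/(2/1) = 1 + 1/2 = 3/2
1 + 1/(3/2) = 1 + 2/3 = 5/3
1 + 1/(5/3) = 1 + 3/5 = 8/5
7 + 1/(8/5) = 7 + 5/8 = 61/8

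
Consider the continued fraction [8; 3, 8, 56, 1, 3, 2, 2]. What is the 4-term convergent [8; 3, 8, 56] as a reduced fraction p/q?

a_0 = 8: 8/1
a_1 = 3: 25/3
a_2 = 8: 208/25
a_3 = 56: 11673/1403

11673/1403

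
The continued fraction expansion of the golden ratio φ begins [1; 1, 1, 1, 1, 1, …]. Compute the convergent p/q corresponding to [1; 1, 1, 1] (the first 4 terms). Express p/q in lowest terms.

5/3

Work from the innermost term outward:
Start with 1.
1 + 1/(1/1) = 1 + 1/1 = 2/1
1 + 1/(2/1) = 1 + 1/2 = 3/2
1 + 1/(3/2) = 1 + 2/3 = 5/3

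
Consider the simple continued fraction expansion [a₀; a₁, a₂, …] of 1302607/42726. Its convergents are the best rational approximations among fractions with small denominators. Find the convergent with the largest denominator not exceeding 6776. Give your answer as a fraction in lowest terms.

a_0 = 30: 30/1  (≤ bound)
a_1 = 2: 61/2  (≤ bound)
a_2 = 19: 1189/39  (≤ bound)
a_3 = 2: 2439/80  (≤ bound)
a_4 = 2: 6067/199  (≤ bound)
a_5 = 1: 8506/279  (≤ bound)
a_6 = 50: 431367/14149  (> 6776, stop)

8506/279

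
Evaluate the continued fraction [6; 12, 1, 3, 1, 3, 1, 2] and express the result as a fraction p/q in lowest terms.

a_0 = 6: 6/1
a_1 = 12: 73/12
a_2 = 1: 79/13
a_3 = 3: 310/51
a_4 = 1: 389/64
a_5 = 3: 1477/243
a_6 = 1: 1866/307
a_7 = 2: 5209/857

5209/857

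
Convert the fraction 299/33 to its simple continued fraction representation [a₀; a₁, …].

[9; 16, 2]

Run the Euclidean algorithm, recording each quotient:
299 ÷ 33 → quotient 9, remainder 2
33 ÷ 2 → quotient 16, remainder 1
2 ÷ 1 → quotient 2, remainder 0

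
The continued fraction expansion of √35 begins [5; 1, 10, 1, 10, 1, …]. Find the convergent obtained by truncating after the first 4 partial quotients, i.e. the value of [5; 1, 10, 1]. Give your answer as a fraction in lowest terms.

71/12

a_0 = 5: 5/1
a_1 = 1: 6/1
a_2 = 10: 65/11
a_3 = 1: 71/12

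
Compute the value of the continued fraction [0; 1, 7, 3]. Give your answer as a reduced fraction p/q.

a_0 = 0: 0/1
a_1 = 1: 1/1
a_2 = 7: 7/8
a_3 = 3: 22/25

22/25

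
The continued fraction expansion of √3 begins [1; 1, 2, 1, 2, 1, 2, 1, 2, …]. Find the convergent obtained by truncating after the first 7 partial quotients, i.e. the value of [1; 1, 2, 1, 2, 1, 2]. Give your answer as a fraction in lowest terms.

71/41

Start with 2.
1 + 1/(2/1) = 1 + 1/2 = 3/2
2 + 1/(3/2) = 2 + 2/3 = 8/3
1 + 1/(8/3) = 1 + 3/8 = 11/8
2 + 1/(11/8) = 2 + 8/11 = 30/11
1 + 1/(30/11) = 1 + 11/30 = 41/30
1 + 1/(41/30) = 1 + 30/41 = 71/41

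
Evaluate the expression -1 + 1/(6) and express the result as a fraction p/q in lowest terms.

Start with 6.
-1 + 1/(6/1) = -1 + 1/6 = -5/6

-5/6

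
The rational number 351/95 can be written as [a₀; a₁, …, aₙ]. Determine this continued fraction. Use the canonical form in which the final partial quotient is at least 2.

351 ÷ 95 → quotient 3, remainder 66
95 ÷ 66 → quotient 1, remainder 29
66 ÷ 29 → quotient 2, remainder 8
29 ÷ 8 → quotient 3, remainder 5
8 ÷ 5 → quotient 1, remainder 3
5 ÷ 3 → quotient 1, remainder 2
3 ÷ 2 → quotient 1, remainder 1
2 ÷ 1 → quotient 2, remainder 0

[3; 1, 2, 3, 1, 1, 1, 2]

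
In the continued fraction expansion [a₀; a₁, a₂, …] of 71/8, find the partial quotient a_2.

71 = 8·8 + 7, so a_0 = 8
8 = 1·7 + 1, so a_1 = 1
7 = 7·1 + 0, so a_2 = 7

7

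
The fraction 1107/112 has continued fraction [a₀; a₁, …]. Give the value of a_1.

⌊1107/112⌋ = 9, remainder 99
⌊112/99⌋ = 1, remainder 13

1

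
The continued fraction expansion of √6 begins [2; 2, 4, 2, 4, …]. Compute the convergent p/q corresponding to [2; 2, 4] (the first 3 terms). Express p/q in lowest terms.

Compute successive convergents:
a_0 = 2: 2/1
a_1 = 2: 5/2
a_2 = 4: 22/9

22/9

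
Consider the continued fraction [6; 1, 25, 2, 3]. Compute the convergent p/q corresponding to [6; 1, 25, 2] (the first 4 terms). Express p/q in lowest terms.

369/53

Compute successive convergents:
a_0 = 6: 6/1
a_1 = 1: 7/1
a_2 = 25: 181/26
a_3 = 2: 369/53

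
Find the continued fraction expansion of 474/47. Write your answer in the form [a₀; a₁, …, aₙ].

[10; 11, 1, 3]

474 ÷ 47 → quotient 10, remainder 4
47 ÷ 4 → quotient 11, remainder 3
4 ÷ 3 → quotient 1, remainder 1
3 ÷ 1 → quotient 3, remainder 0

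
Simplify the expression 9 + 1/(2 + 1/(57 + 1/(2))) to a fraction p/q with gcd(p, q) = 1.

2203/232

Start with 2.
57 + 1/(2/1) = 57 + 1/2 = 115/2
2 + 1/(115/2) = 2 + 2/115 = 232/115
9 + 1/(232/115) = 9 + 115/232 = 2203/232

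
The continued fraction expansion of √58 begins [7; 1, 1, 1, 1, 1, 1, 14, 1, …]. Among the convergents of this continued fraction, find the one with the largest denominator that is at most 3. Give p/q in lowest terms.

a_0 = 7: 7/1  (≤ bound)
a_1 = 1: 8/1  (≤ bound)
a_2 = 1: 15/2  (≤ bound)
a_3 = 1: 23/3  (≤ bound)
a_4 = 1: 38/5  (> 3, stop)

23/3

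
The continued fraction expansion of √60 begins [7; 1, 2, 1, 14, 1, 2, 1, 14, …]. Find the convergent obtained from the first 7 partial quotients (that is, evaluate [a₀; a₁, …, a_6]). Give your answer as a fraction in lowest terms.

1433/185

Collapse the nested fraction from the inside out:
Start with 2.
1 + 1/(2/1) = 1 + 1/2 = 3/2
14 + 1/(3/2) = 14 + 2/3 = 44/3
1 + 1/(44/3) = 1 + 3/44 = 47/44
2 + 1/(47/44) = 2 + 44/47 = 138/47
1 + 1/(138/47) = 1 + 47/138 = 185/138
7 + 1/(185/138) = 7 + 138/185 = 1433/185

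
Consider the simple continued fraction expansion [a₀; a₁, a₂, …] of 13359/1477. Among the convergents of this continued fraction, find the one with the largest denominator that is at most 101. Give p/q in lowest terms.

List convergents until the denominator exceeds the bound:
a_0 = 9: 9/1  (≤ bound)
a_1 = 22: 199/22  (≤ bound)
a_2 = 2: 407/45  (≤ bound)
a_3 = 1: 606/67  (≤ bound)
a_4 = 1: 1013/112  (> 101, stop)

606/67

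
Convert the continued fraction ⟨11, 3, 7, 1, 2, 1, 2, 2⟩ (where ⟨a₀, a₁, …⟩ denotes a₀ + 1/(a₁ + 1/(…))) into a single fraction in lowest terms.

Start with 2.
2 + 1/(2/1) = 2 + 1/2 = 5/2
1 + 1/(5/2) = 1 + 2/5 = 7/5
2 + 1/(7/5) = 2 + 5/7 = 19/7
1 + 1/(19/7) = 1 + 7/19 = 26/19
7 + 1/(26/19) = 7 + 19/26 = 201/26
3 + 1/(201/26) = 3 + 26/201 = 629/201
11 + 1/(629/201) = 11 + 201/629 = 7120/629

7120/629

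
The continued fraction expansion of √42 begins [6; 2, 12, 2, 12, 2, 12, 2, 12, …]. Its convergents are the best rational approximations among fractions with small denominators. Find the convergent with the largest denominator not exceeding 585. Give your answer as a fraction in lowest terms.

a_0 = 6: 6/1  (≤ bound)
a_1 = 2: 13/2  (≤ bound)
a_2 = 12: 162/25  (≤ bound)
a_3 = 2: 337/52  (≤ bound)
a_4 = 12: 4206/649  (> 585, stop)

337/52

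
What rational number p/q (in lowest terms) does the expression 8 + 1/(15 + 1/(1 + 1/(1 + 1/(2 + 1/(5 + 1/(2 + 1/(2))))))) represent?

a_0 = 8: 8/1
a_1 = 15: 121/15
a_2 = 1: 129/16
a_3 = 1: 250/31
a_4 = 2: 629/78
a_5 = 5: 3395/421
a_6 = 2: 7419/920
a_7 = 2: 18233/2261

18233/2261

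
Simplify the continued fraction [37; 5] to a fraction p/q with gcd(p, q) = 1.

186/5

a_0 = 37: 37/1
a_1 = 5: 186/5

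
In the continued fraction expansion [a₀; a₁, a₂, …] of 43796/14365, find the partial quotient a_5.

Apply division with remainder until the remainder is 0:
43796 = 3·14365 + 701, so a_0 = 3
14365 = 20·701 + 345, so a_1 = 20
701 = 2·345 + 11, so a_2 = 2
345 = 31·11 + 4, so a_3 = 31
11 = 2·4 + 3, so a_4 = 2
4 = 1·3 + 1, so a_5 = 1

1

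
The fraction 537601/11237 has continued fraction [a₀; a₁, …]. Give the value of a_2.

537601 = 47·11237 + 9462, so a_0 = 47
11237 = 1·9462 + 1775, so a_1 = 1
9462 = 5·1775 + 587, so a_2 = 5

5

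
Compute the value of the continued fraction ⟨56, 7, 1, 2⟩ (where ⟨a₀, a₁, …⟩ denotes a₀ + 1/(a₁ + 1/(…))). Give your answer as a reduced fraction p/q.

1291/23

Use the convergent recurrence hₖ = aₖ·hₖ₋₁ + hₖ₋₂ (and likewise for the denominators kₖ):
a_0 = 56: 56/1
a_1 = 7: 393/7
a_2 = 1: 449/8
a_3 = 2: 1291/23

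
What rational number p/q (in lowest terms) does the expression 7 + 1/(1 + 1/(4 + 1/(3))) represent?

Build up convergents one term at a time:
a_0 = 7: 7/1
a_1 = 1: 8/1
a_2 = 4: 39/5
a_3 = 3: 125/16

125/16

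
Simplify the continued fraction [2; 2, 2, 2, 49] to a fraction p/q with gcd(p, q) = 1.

1433/593

Starting at the tail and folding back:
Start with 49.
2 + 1/(49/1) = 2 + 1/49 = 99/49
2 + 1/(99/49) = 2 + 49/99 = 247/99
2 + 1/(247/99) = 2 + 99/247 = 593/247
2 + 1/(593/247) = 2 + 247/593 = 1433/593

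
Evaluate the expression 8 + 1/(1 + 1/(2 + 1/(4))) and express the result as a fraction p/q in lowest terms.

Start with 4.
2 + 1/(4/1) = 2 + 1/4 = 9/4
1 + 1/(9/4) = 1 + 4/9 = 13/9
8 + 1/(13/9) = 8 + 9/13 = 113/13

113/13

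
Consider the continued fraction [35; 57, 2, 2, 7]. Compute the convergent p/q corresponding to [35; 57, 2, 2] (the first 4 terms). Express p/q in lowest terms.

Start with 2.
2 + 1/(2/1) = 2 + 1/2 = 5/2
57 + 1/(5/2) = 57 + 2/5 = 287/5
35 + 1/(287/5) = 35 + 5/287 = 10050/287

10050/287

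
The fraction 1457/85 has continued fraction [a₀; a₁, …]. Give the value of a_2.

12

⌊1457/85⌋ = 17, remainder 12
⌊85/12⌋ = 7, remainder 1
⌊12/1⌋ = 12, remainder 0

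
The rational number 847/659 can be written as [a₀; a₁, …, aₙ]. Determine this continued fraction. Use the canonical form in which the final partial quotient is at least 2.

Repeatedly divide and take the remainder:
847 ÷ 659 → quotient 1, remainder 188
659 ÷ 188 → quotient 3, remainder 95
188 ÷ 95 → quotient 1, remainder 93
95 ÷ 93 → quotient 1, remainder 2
93 ÷ 2 → quotient 46, remainder 1
2 ÷ 1 → quotient 2, remainder 0

[1; 3, 1, 1, 46, 2]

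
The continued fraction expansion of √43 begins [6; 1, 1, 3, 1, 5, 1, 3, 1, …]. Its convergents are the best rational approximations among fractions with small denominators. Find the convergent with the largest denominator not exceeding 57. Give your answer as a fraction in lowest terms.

341/52

a_0 = 6: 6/1  (≤ bound)
a_1 = 1: 7/1  (≤ bound)
a_2 = 1: 13/2  (≤ bound)
a_3 = 3: 46/7  (≤ bound)
a_4 = 1: 59/9  (≤ bound)
a_5 = 5: 341/52  (≤ bound)
a_6 = 1: 400/61  (> 57, stop)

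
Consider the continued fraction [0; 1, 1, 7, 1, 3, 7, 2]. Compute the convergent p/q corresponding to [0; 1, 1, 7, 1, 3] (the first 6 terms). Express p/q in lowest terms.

35/66

a_0 = 0: 0/1
a_1 = 1: 1/1
a_2 = 1: 1/2
a_3 = 7: 8/15
a_4 = 1: 9/17
a_5 = 3: 35/66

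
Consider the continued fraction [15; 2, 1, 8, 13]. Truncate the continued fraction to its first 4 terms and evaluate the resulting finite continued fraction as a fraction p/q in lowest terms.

Start with 8.
1 + 1/(8/1) = 1 + 1/8 = 9/8
2 + 1/(9/8) = 2 + 8/9 = 26/9
15 + 1/(26/9) = 15 + 9/26 = 399/26

399/26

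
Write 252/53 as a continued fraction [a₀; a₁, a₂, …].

[4; 1, 3, 13]

252 = 4·53 + 40, so a_0 = 4
53 = 1·40 + 13, so a_1 = 1
40 = 3·13 + 1, so a_2 = 3
13 = 13·1 + 0, so a_3 = 13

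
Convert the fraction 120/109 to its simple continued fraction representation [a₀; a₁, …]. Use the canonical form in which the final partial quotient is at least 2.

⌊120/109⌋ = 1, remainder 11
⌊109/11⌋ = 9, remainder 10
⌊11/10⌋ = 1, remainder 1
⌊10/1⌋ = 10, remainder 0

[1; 9, 1, 10]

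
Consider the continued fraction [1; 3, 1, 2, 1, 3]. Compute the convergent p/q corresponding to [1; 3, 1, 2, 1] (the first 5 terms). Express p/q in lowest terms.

a_0 = 1: 1/1
a_1 = 3: 4/3
a_2 = 1: 5/4
a_3 = 2: 14/11
a_4 = 1: 19/15

19/15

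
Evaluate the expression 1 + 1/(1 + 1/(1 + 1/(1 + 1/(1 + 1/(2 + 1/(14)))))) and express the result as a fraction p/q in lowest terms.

Start with 14.
2 + 1/(14/1) = 2 + 1/14 = 29/14
1 + 1/(29/14) = 1 + 14/29 = 43/29
1 + 1/(43/29) = 1 + 29/43 = 72/43
1 + 1/(72/43) = 1 + 43/72 = 115/72
1 + 1/(115/72) = 1 + 72/115 = 187/115
1 + 1/(187/115) = 1 + 115/187 = 302/187

302/187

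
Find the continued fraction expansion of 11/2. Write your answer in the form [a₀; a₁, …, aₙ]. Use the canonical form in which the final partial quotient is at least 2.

11 ÷ 2 → quotient 5, remainder 1
2 ÷ 1 → quotient 2, remainder 0

[5; 2]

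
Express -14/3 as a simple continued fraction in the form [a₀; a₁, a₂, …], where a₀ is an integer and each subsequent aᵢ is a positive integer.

[-5; 3]

Apply division with remainder until the remainder is 0:
⌊-14/3⌋ = -5, remainder 1
⌊3/1⌋ = 3, remainder 0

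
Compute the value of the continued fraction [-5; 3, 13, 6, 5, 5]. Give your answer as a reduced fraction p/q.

Starting at the tail and folding back:
Start with 5.
5 + 1/(5/1) = 5 + 1/5 = 26/5
6 + 1/(26/5) = 6 + 5/26 = 161/26
13 + 1/(161/26) = 13 + 26/161 = 2119/161
3 + 1/(2119/161) = 3 + 161/2119 = 6518/2119
-5 + 1/(6518/2119) = -5 + 2119/6518 = -30471/6518

-30471/6518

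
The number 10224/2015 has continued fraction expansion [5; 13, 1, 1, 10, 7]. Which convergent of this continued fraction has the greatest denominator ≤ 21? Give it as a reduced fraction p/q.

a_0 = 5: 5/1  (≤ bound)
a_1 = 13: 66/13  (≤ bound)
a_2 = 1: 71/14  (≤ bound)
a_3 = 1: 137/27  (> 21, stop)

71/14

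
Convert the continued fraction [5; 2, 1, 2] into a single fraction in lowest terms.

Start with 2.
1 + 1/(2/1) = 1 + 1/2 = 3/2
2 + 1/(3/2) = 2 + 2/3 = 8/3
5 + 1/(8/3) = 5 + 3/8 = 43/8

43/8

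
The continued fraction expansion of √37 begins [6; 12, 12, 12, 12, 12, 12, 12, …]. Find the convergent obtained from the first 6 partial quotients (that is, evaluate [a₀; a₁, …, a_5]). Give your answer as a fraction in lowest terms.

1555849/255780

Start with 12.
12 + 1/(12/1) = 12 + 1/12 = 145/12
12 + 1/(145/12) = 12 + 12/145 = 1752/145
12 + 1/(1752/145) = 12 + 145/1752 = 21169/1752
12 + 1/(21169/1752) = 12 + 1752/21169 = 255780/21169
6 + 1/(255780/21169) = 6 + 21169/255780 = 1555849/255780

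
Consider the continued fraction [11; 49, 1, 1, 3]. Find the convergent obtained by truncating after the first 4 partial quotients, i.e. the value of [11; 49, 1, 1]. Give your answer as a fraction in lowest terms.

Use the convergent recurrence hₖ = aₖ·hₖ₋₁ + hₖ₋₂ (and likewise for the denominators kₖ):
a_0 = 11: 11/1
a_1 = 49: 540/49
a_2 = 1: 551/50
a_3 = 1: 1091/99

1091/99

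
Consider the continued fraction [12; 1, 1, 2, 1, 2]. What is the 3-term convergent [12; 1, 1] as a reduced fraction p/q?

25/2

Start with 1.
1 + 1/(1/1) = 1 + 1/1 = 2/1
12 + 1/(2/1) = 12 + 1/2 = 25/2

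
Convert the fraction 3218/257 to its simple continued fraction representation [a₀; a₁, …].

[12; 1, 1, 11, 5, 2]

Repeatedly divide and take the remainder:
⌊3218/257⌋ = 12, remainder 134
⌊257/134⌋ = 1, remainder 123
⌊134/123⌋ = 1, remainder 11
⌊123/11⌋ = 11, remainder 2
⌊11/2⌋ = 5, remainder 1
⌊2/1⌋ = 2, remainder 0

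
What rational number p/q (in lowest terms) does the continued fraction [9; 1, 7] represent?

79/8

Compute successive convergents:
a_0 = 9: 9/1
a_1 = 1: 10/1
a_2 = 7: 79/8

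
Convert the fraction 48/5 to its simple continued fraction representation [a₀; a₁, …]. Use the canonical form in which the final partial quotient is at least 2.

[9; 1, 1, 2]

⌊48/5⌋ = 9, remainder 3
⌊5/3⌋ = 1, remainder 2
⌊3/2⌋ = 1, remainder 1
⌊2/1⌋ = 2, remainder 0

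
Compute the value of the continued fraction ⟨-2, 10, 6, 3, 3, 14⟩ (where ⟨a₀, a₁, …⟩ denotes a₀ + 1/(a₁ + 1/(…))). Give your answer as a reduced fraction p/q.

Start with 14.
3 + 1/(14/1) = 3 + 1/14 = 43/14
3 + 1/(43/14) = 3 + 14/43 = 143/43
6 + 1/(143/43) = 6 + 43/143 = 901/143
10 + 1/(901/143) = 10 + 143/901 = 9153/901
-2 + 1/(9153/901) = -2 + 901/9153 = -17405/9153

-17405/9153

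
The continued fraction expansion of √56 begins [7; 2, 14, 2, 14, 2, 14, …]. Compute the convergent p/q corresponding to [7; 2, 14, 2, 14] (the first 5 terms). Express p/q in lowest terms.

6503/869

a_0 = 7: 7/1
a_1 = 2: 15/2
a_2 = 14: 217/29
a_3 = 2: 449/60
a_4 = 14: 6503/869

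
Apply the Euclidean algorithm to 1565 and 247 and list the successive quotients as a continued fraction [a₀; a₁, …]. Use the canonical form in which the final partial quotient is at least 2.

[6; 2, 1, 40, 2]

Run the Euclidean algorithm, recording each quotient:
1565 ÷ 247 → quotient 6, remainder 83
247 ÷ 83 → quotient 2, remainder 81
83 ÷ 81 → quotient 1, remainder 2
81 ÷ 2 → quotient 40, remainder 1
2 ÷ 1 → quotient 2, remainder 0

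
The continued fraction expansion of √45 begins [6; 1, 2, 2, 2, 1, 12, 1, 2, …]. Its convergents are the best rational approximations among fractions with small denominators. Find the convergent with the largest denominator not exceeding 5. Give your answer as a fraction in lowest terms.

a_0 = 6: 6/1  (≤ bound)
a_1 = 1: 7/1  (≤ bound)
a_2 = 2: 20/3  (≤ bound)
a_3 = 2: 47/7  (> 5, stop)

20/3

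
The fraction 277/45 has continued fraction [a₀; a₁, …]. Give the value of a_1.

277 ÷ 45 → quotient 6, remainder 7
45 ÷ 7 → quotient 6, remainder 3

6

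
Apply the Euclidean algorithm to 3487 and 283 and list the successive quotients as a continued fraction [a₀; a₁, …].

[12; 3, 9, 10]

Run the Euclidean algorithm, recording each quotient:
⌊3487/283⌋ = 12, remainder 91
⌊283/91⌋ = 3, remainder 10
⌊91/10⌋ = 9, remainder 1
⌊10/1⌋ = 10, remainder 0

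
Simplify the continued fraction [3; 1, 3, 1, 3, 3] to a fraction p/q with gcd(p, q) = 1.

a_0 = 3: 3/1
a_1 = 1: 4/1
a_2 = 3: 15/4
a_3 = 1: 19/5
a_4 = 3: 72/19
a_5 = 3: 235/62

235/62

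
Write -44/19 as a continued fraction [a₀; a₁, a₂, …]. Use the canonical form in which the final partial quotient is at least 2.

-44 ÷ 19 → quotient -3, remainder 13
19 ÷ 13 → quotient 1, remainder 6
13 ÷ 6 → quotient 2, remainder 1
6 ÷ 1 → quotient 6, remainder 0

[-3; 1, 2, 6]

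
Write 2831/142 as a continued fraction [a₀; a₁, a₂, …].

Apply division with remainder until the remainder is 0:
2831 ÷ 142 → quotient 19, remainder 133
142 ÷ 133 → quotient 1, remainder 9
133 ÷ 9 → quotient 14, remainder 7
9 ÷ 7 → quotient 1, remainder 2
7 ÷ 2 → quotient 3, remainder 1
2 ÷ 1 → quotient 2, remainder 0

[19; 1, 14, 1, 3, 2]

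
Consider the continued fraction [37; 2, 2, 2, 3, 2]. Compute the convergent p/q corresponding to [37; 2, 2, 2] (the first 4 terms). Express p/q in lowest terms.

Use the convergent recurrence hₖ = aₖ·hₖ₋₁ + hₖ₋₂ (and likewise for the denominators kₖ):
a_0 = 37: 37/1
a_1 = 2: 75/2
a_2 = 2: 187/5
a_3 = 2: 449/12

449/12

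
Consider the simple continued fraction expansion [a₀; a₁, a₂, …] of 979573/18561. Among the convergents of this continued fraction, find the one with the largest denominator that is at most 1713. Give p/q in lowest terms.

73939/1401

List convergents until the denominator exceeds the bound:
a_0 = 52: 52/1  (≤ bound)
a_1 = 1: 53/1  (≤ bound)
a_2 = 3: 211/4  (≤ bound)
a_3 = 2: 475/9  (≤ bound)
a_4 = 6: 3061/58  (≤ bound)
a_5 = 24: 73939/1401  (≤ bound)
a_6 = 2: 150939/2860  (> 1713, stop)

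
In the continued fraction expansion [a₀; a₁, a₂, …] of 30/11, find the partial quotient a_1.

1

Run the Euclidean algorithm, recording each quotient:
⌊30/11⌋ = 2, remainder 8
⌊11/8⌋ = 1, remainder 3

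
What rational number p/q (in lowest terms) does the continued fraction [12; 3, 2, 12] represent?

a_0 = 12: 12/1
a_1 = 3: 37/3
a_2 = 2: 86/7
a_3 = 12: 1069/87

1069/87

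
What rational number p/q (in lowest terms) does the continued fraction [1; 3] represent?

4/3

Starting at the tail and folding back:
Start with 3.
1 + 1/(3/1) = 1 + 1/3 = 4/3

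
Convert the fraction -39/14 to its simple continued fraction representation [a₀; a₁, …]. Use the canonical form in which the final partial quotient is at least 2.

[-3; 4, 1, 2]

Run the Euclidean algorithm, recording each quotient:
-39 ÷ 14 → quotient -3, remainder 3
14 ÷ 3 → quotient 4, remainder 2
3 ÷ 2 → quotient 1, remainder 1
2 ÷ 1 → quotient 2, remainder 0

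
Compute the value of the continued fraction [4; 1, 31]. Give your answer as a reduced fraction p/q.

159/32

a_0 = 4: 4/1
a_1 = 1: 5/1
a_2 = 31: 159/32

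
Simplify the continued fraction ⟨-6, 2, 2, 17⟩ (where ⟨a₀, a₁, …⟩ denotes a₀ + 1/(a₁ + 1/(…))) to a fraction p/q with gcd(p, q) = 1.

Start with 17.
2 + 1/(17/1) = 2 + 1/17 = 35/17
2 + 1/(35/17) = 2 + 17/35 = 87/35
-6 + 1/(87/35) = -6 + 35/87 = -487/87

-487/87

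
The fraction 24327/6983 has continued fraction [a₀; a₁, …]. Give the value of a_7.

5

24327 ÷ 6983 → quotient 3, remainder 3378
6983 ÷ 3378 → quotient 2, remainder 227
3378 ÷ 227 → quotient 14, remainder 200
227 ÷ 200 → quotient 1, remainder 27
200 ÷ 27 → quotient 7, remainder 11
27 ÷ 11 → quotient 2, remainder 5
11 ÷ 5 → quotient 2, remainder 1
5 ÷ 1 → quotient 5, remainder 0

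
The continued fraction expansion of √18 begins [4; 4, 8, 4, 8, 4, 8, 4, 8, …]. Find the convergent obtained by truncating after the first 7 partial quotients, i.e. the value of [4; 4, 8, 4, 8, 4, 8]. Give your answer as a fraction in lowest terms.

161564/38081

Work from the innermost term outward:
Start with 8.
4 + 1/(8/1) = 4 + 1/8 = 33/8
8 + 1/(33/8) = 8 + 8/33 = 272/33
4 + 1/(272/33) = 4 + 33/272 = 1121/272
8 + 1/(1121/272) = 8 + 272/1121 = 9240/1121
4 + 1/(9240/1121) = 4 + 1121/9240 = 38081/9240
4 + 1/(38081/9240) = 4 + 9240/38081 = 161564/38081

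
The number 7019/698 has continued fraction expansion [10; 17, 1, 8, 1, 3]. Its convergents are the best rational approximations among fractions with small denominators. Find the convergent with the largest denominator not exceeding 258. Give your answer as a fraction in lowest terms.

a_0 = 10: 10/1  (≤ bound)
a_1 = 17: 171/17  (≤ bound)
a_2 = 1: 181/18  (≤ bound)
a_3 = 8: 1619/161  (≤ bound)
a_4 = 1: 1800/179  (≤ bound)
a_5 = 3: 7019/698  (> 258, stop)

1800/179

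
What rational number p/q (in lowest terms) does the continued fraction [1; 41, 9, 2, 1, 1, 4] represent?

a_0 = 1: 1/1
a_1 = 41: 42/41
a_2 = 9: 379/370
a_3 = 2: 800/781
a_4 = 1: 1179/1151
a_5 = 1: 1979/1932
a_6 = 4: 9095/8879

9095/8879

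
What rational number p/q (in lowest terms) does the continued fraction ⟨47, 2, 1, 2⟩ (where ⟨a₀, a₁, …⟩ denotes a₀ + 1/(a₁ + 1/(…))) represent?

379/8

Start with 2.
1 + 1/(2/1) = 1 + 1/2 = 3/2
2 + 1/(3/2) = 2 + 2/3 = 8/3
47 + 1/(8/3) = 47 + 3/8 = 379/8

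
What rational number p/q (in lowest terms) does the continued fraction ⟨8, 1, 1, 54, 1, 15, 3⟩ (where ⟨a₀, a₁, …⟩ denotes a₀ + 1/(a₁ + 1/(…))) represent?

46205/5433

Build up convergents one term at a time:
a_0 = 8: 8/1
a_1 = 1: 9/1
a_2 = 1: 17/2
a_3 = 54: 927/109
a_4 = 1: 944/111
a_5 = 15: 15087/1774
a_6 = 3: 46205/5433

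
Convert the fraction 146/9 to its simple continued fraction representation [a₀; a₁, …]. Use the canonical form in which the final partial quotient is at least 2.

⌊146/9⌋ = 16, remainder 2
⌊9/2⌋ = 4, remainder 1
⌊2/1⌋ = 2, remainder 0

[16; 4, 2]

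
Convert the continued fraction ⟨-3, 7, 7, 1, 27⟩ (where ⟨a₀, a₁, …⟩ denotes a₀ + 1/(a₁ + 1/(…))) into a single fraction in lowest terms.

Compute successive convergents:
a_0 = -3: -3/1
a_1 = 7: -20/7
a_2 = 7: -143/50
a_3 = 1: -163/57
a_4 = 27: -4544/1589

-4544/1589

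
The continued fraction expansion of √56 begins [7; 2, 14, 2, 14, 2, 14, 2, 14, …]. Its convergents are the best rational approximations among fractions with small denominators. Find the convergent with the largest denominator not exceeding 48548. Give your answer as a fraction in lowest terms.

194873/26041

List convergents until the denominator exceeds the bound:
a_0 = 7: 7/1  (≤ bound)
a_1 = 2: 15/2  (≤ bound)
a_2 = 14: 217/29  (≤ bound)
a_3 = 2: 449/60  (≤ bound)
a_4 = 14: 6503/869  (≤ bound)
a_5 = 2: 13455/1798  (≤ bound)
a_6 = 14: 194873/26041  (≤ bound)
a_7 = 2: 403201/53880  (> 48548, stop)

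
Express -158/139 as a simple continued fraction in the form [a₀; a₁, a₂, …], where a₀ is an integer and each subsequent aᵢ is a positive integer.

Apply division with remainder until the remainder is 0:
-158 = -2·139 + 120, so a_0 = -2
139 = 1·120 + 19, so a_1 = 1
120 = 6·19 + 6, so a_2 = 6
19 = 3·6 + 1, so a_3 = 3
6 = 6·1 + 0, so a_4 = 6

[-2; 1, 6, 3, 6]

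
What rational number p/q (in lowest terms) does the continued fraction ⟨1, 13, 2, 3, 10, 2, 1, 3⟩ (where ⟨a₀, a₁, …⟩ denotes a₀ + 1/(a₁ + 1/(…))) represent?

Start with 3.
1 + 1/(3/1) = 1 + 1/3 = 4/3
2 + 1/(4/3) = 2 + 3/4 = 11/4
10 + 1/(11/4) = 10 + 4/11 = 114/11
3 + 1/(114/11) = 3 + 11/114 = 353/114
2 + 1/(353/114) = 2 + 114/353 = 820/353
13 + 1/(820/353) = 13 + 353/820 = 11013/820
1 + 1/(11013/820) = 1 + 820/11013 = 11833/11013

11833/11013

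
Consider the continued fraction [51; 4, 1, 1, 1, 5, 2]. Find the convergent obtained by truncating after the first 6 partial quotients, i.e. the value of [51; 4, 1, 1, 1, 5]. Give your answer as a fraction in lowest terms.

a_0 = 51: 51/1
a_1 = 4: 205/4
a_2 = 1: 256/5
a_3 = 1: 461/9
a_4 = 1: 717/14
a_5 = 5: 4046/79

4046/79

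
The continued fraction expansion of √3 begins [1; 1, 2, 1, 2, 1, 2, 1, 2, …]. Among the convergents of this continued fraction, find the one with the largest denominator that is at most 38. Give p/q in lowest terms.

a_0 = 1: 1/1  (≤ bound)
a_1 = 1: 2/1  (≤ bound)
a_2 = 2: 5/3  (≤ bound)
a_3 = 1: 7/4  (≤ bound)
a_4 = 2: 19/11  (≤ bound)
a_5 = 1: 26/15  (≤ bound)
a_6 = 2: 71/41  (> 38, stop)

26/15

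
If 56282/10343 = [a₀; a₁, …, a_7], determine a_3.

56282 = 5·10343 + 4567, so a_0 = 5
10343 = 2·4567 + 1209, so a_1 = 2
4567 = 3·1209 + 940, so a_2 = 3
1209 = 1·940 + 269, so a_3 = 1

1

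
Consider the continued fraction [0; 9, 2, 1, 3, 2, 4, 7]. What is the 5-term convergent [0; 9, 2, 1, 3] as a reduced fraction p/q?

Start with 3.
1 + 1/(3/1) = 1 + 1/3 = 4/3
2 + 1/(4/3) = 2 + 3/4 = 11/4
9 + 1/(11/4) = 9 + 4/11 = 103/11
0 + 1/(103/11) = 0 + 11/103 = 11/103

11/103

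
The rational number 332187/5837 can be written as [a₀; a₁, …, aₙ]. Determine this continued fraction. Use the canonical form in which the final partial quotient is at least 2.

[56; 1, 10, 5, 2, 47]

Run the Euclidean algorithm, recording each quotient:
332187 ÷ 5837 → quotient 56, remainder 5315
5837 ÷ 5315 → quotient 1, remainder 522
5315 ÷ 522 → quotient 10, remainder 95
522 ÷ 95 → quotient 5, remainder 47
95 ÷ 47 → quotient 2, remainder 1
47 ÷ 1 → quotient 47, remainder 0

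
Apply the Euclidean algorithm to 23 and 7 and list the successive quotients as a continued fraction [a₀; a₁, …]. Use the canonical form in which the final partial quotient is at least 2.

[3; 3, 2]

Run the Euclidean algorithm, recording each quotient:
⌊23/7⌋ = 3, remainder 2
⌊7/2⌋ = 3, remainder 1
⌊2/1⌋ = 2, remainder 0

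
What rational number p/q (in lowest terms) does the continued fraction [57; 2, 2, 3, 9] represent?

a_0 = 57: 57/1
a_1 = 2: 115/2
a_2 = 2: 287/5
a_3 = 3: 976/17
a_4 = 9: 9071/158

9071/158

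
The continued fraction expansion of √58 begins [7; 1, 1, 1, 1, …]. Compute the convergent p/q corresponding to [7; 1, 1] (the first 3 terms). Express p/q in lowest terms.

Compute successive convergents:
a_0 = 7: 7/1
a_1 = 1: 8/1
a_2 = 1: 15/2

15/2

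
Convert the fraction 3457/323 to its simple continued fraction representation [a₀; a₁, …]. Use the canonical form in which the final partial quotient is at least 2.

Run the Euclidean algorithm, recording each quotient:
⌊3457/323⌋ = 10, remainder 227
⌊323/227⌋ = 1, remainder 96
⌊227/96⌋ = 2, remainder 35
⌊96/35⌋ = 2, remainder 26
⌊35/26⌋ = 1, remainder 9
⌊26/9⌋ = 2, remainder 8
⌊9/8⌋ = 1, remainder 1
⌊8/1⌋ = 8, remainder 0

[10; 1, 2, 2, 1, 2, 1, 8]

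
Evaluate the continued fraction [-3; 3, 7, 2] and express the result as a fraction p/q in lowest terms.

a_0 = -3: -3/1
a_1 = 3: -8/3
a_2 = 7: -59/22
a_3 = 2: -126/47

-126/47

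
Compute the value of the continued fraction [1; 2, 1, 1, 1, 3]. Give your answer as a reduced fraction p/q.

Start with 3.
1 + 1/(3/1) = 1 + 1/3 = 4/3
1 + 1/(4/3) = 1 + 3/4 = 7/4
1 + 1/(7/4) = 1 + 4/7 = 11/7
2 + 1/(11/7) = 2 + 7/11 = 29/11
1 + 1/(29/11) = 1 + 11/29 = 40/29

40/29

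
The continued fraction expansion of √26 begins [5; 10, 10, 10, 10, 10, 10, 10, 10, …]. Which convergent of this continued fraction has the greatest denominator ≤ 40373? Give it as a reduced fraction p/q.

52525/10301

List convergents until the denominator exceeds the bound:
a_0 = 5: 5/1  (≤ bound)
a_1 = 10: 51/10  (≤ bound)
a_2 = 10: 515/101  (≤ bound)
a_3 = 10: 5201/1020  (≤ bound)
a_4 = 10: 52525/10301  (≤ bound)
a_5 = 10: 530451/104030  (> 40373, stop)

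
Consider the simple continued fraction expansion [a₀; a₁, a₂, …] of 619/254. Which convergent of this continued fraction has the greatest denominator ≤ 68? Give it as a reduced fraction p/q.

a_0 = 2: 2/1  (≤ bound)
a_1 = 2: 5/2  (≤ bound)
a_2 = 3: 17/7  (≤ bound)
a_3 = 2: 39/16  (≤ bound)
a_4 = 7: 290/119  (> 68, stop)

39/16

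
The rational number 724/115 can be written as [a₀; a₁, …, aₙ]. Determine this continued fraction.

Apply division with remainder until the remainder is 0:
⌊724/115⌋ = 6, remainder 34
⌊115/34⌋ = 3, remainder 13
⌊34/13⌋ = 2, remainder 8
⌊13/8⌋ = 1, remainder 5
⌊8/5⌋ = 1, remainder 3
⌊5/3⌋ = 1, remainder 2
⌊3/2⌋ = 1, remainder 1
⌊2/1⌋ = 2, remainder 0

[6; 3, 2, 1, 1, 1, 1, 2]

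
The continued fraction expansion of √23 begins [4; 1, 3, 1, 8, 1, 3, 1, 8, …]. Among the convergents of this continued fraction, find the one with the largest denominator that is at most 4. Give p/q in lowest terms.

List convergents until the denominator exceeds the bound:
a_0 = 4: 4/1  (≤ bound)
a_1 = 1: 5/1  (≤ bound)
a_2 = 3: 19/4  (≤ bound)
a_3 = 1: 24/5  (> 4, stop)

19/4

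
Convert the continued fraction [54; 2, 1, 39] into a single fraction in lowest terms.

Start with 39.
1 + 1/(39/1) = 1 + 1/39 = 40/39
2 + 1/(40/39) = 2 + 39/40 = 119/40
54 + 1/(119/40) = 54 + 40/119 = 6466/119

6466/119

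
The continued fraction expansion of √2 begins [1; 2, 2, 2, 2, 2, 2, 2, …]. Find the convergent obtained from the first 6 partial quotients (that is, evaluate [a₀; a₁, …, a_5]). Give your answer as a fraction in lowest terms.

99/70

Start with 2.
2 + 1/(2/1) = 2 + 1/2 = 5/2
2 + 1/(5/2) = 2 + 2/5 = 12/5
2 + 1/(12/5) = 2 + 5/12 = 29/12
2 + 1/(29/12) = 2 + 12/29 = 70/29
1 + 1/(70/29) = 1 + 29/70 = 99/70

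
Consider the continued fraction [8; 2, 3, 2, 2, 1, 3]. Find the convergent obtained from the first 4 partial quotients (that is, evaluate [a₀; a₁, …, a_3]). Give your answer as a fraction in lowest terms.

Start with 2.
3 + 1/(2/1) = 3 + 1/2 = 7/2
2 + 1/(7/2) = 2 + 2/7 = 16/7
8 + 1/(16/7) = 8 + 7/16 = 135/16

135/16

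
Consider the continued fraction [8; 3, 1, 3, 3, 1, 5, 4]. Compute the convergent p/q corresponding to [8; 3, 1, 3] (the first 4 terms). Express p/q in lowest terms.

a_0 = 8: 8/1
a_1 = 3: 25/3
a_2 = 1: 33/4
a_3 = 3: 124/15

124/15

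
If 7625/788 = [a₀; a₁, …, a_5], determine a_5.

7625 = 9·788 + 533, so a_0 = 9
788 = 1·533 + 255, so a_1 = 1
533 = 2·255 + 23, so a_2 = 2
255 = 11·23 + 2, so a_3 = 11
23 = 11·2 + 1, so a_4 = 11
2 = 2·1 + 0, so a_5 = 2

2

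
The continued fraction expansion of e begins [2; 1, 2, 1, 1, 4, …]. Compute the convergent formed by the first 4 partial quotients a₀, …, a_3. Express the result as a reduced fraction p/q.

11/4

a_0 = 2: 2/1
a_1 = 1: 3/1
a_2 = 2: 8/3
a_3 = 1: 11/4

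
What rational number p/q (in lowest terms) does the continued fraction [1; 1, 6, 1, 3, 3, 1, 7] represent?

Compute successive convergents:
a_0 = 1: 1/1
a_1 = 1: 2/1
a_2 = 6: 13/7
a_3 = 1: 15/8
a_4 = 3: 58/31
a_5 = 3: 189/101
a_6 = 1: 247/132
a_7 = 7: 1918/1025

1918/1025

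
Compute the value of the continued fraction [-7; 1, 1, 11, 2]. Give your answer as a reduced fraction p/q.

a_0 = -7: -7/1
a_1 = 1: -6/1
a_2 = 1: -13/2
a_3 = 11: -149/23
a_4 = 2: -311/48

-311/48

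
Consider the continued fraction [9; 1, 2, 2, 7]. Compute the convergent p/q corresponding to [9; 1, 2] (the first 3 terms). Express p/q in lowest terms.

Start with 2.
1 + 1/(2/1) = 1 + 1/2 = 3/2
9 + 1/(3/2) = 9 + 2/3 = 29/3

29/3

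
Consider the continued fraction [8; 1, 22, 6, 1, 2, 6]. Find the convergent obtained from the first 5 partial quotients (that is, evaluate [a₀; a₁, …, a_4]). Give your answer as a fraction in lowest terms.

1451/162

a_0 = 8: 8/1
a_1 = 1: 9/1
a_2 = 22: 206/23
a_3 = 6: 1245/139
a_4 = 1: 1451/162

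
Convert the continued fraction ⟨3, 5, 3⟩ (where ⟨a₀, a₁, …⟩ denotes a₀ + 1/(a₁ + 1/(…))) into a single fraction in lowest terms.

Start with 3.
5 + 1/(3/1) = 5 + 1/3 = 16/3
3 + 1/(16/3) = 3 + 3/16 = 51/16

51/16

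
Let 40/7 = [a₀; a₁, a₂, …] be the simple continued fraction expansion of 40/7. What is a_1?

40 = 5·7 + 5, so a_0 = 5
7 = 1·5 + 2, so a_1 = 1

1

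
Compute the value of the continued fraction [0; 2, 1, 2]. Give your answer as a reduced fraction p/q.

3/8

Start with 2.
1 + 1/(2/1) = 1 + 1/2 = 3/2
2 + 1/(3/2) = 2 + 2/3 = 8/3
0 + 1/(8/3) = 0 + 3/8 = 3/8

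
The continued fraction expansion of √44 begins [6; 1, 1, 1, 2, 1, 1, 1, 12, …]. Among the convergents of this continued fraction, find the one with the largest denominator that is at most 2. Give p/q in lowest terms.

13/2

a_0 = 6: 6/1  (≤ bound)
a_1 = 1: 7/1  (≤ bound)
a_2 = 1: 13/2  (≤ bound)
a_3 = 1: 20/3  (> 2, stop)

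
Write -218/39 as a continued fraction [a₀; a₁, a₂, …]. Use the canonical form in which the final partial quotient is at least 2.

Apply division with remainder until the remainder is 0:
-218 = -6·39 + 16, so a_0 = -6
39 = 2·16 + 7, so a_1 = 2
16 = 2·7 + 2, so a_2 = 2
7 = 3·2 + 1, so a_3 = 3
2 = 2·1 + 0, so a_4 = 2

[-6; 2, 2, 3, 2]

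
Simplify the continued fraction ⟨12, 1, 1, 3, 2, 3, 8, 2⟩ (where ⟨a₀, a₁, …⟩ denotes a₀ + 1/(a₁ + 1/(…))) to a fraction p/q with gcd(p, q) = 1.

12149/967

Starting at the tail and folding back:
Start with 2.
8 + 1/(2/1) = 8 + 1/2 = 17/2
3 + 1/(17/2) = 3 + 2/17 = 53/17
2 + 1/(53/17) = 2 + 17/53 = 123/53
3 + 1/(123/53) = 3 + 53/123 = 422/123
1 + 1/(422/123) = 1 + 123/422 = 545/422
1 + 1/(545/422) = 1 + 422/545 = 967/545
12 + 1/(967/545) = 12 + 545/967 = 12149/967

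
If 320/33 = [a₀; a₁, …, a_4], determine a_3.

3

Run the Euclidean algorithm, recording each quotient:
320 ÷ 33 → quotient 9, remainder 23
33 ÷ 23 → quotient 1, remainder 10
23 ÷ 10 → quotient 2, remainder 3
10 ÷ 3 → quotient 3, remainder 1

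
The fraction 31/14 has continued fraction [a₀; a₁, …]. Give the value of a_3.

31 = 2·14 + 3, so a_0 = 2
14 = 4·3 + 2, so a_1 = 4
3 = 1·2 + 1, so a_2 = 1
2 = 2·1 + 0, so a_3 = 2

2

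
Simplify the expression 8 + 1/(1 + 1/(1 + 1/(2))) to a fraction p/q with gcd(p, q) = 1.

43/5

a_0 = 8: 8/1
a_1 = 1: 9/1
a_2 = 1: 17/2
a_3 = 2: 43/5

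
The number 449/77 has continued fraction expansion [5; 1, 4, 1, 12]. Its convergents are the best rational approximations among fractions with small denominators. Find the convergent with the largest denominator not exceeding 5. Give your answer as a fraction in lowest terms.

29/5

a_0 = 5: 5/1  (≤ bound)
a_1 = 1: 6/1  (≤ bound)
a_2 = 4: 29/5  (≤ bound)
a_3 = 1: 35/6  (> 5, stop)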